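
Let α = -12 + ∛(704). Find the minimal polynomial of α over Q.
m_α(x) = x^3 + 36x^2 + 432x + 1024

Set β = α + 12 = ∛(704), so β^3 = 704. Then (α + 12)^3 - 704 = 0, i.e. α is a root of g(x) = (x + 12)^3 - 704 = x^3 + 36x^2 + 432x + 1024. Since g(x) = h(x + 12) where h(x) = x^3 - 704, and h is irreducible over Q (because 704 is not a perfect cube, so h has no rational root, and a monic cubic with no rational root is irreducible), g is also irreducible (irreducibility is preserved under the substitution x → x + 12). Hence m_α(x) = x^3 + 36x^2 + 432x + 1024.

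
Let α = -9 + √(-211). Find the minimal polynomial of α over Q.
m_α(x) = x^2 + 18x + 292

From α + 9 = √(-211), squaring gives (α + 9)^2 = -211, i.e. α^2 + 18α + 81 = -211, so α^2 + 18α + 292 = 0. The discriminant of x^2 + 18x + 292 is (18)^2 - 4·(292) = 324 - 1168 = -844, and 4·(-211) is not a perfect square in Q since -211 is squarefree and ≠ 1. Hence x^2 + 18x + 292 is irreducible over Q and is the minimal polynomial of α.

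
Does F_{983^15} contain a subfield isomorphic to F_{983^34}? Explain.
No: F_{983^34} is not a subfield of F_{983^15}

F_{p^m} embeds in F_{p^n} iff m | n. Here 34 ∤ 15 (since 15 = 0·34 + 15 with remainder 15 ≠ 0), so F_{983^34} is not a subfield of F_{983^15}. Equivalently: if it were, the tower law would give 34 = [F_{983^34}:F_983] dividing [F_{983^15}:F_983] = 15, contradiction.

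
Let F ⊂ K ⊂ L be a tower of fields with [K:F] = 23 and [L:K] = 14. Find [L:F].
[L:F] = 322

The tower law says that for any tower of field extensions F ⊂ K ⊂ L with finite degrees, [L:F] = [L:K] · [K:F]. Here this gives [L:F] = 14 · 23 = 322.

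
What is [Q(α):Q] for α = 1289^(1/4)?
[Q(α):Q] = 4

α is a root of x^4 - 1289. By Eisenstein's criterion at the prime p = 1289 (which divides the constant term 1289 but p^2 = 1661521 does not, since 1289 is squarefree), x^4 - 1289 is irreducible over Q. Hence [Q(α):Q] = 4.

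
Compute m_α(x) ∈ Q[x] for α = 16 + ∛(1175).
m_α(x) = x^3 - 48x^2 + 768x - 5271

Set β = α - 16 = ∛(1175), so β^3 = 1175. Then (α - 16)^3 - 1175 = 0, i.e. α is a root of g(x) = (x - 16)^3 - 1175 = x^3 - 48x^2 + 768x - 5271. Since g(x) = h(x - 16) where h(x) = x^3 - 1175, and h is irreducible over Q (because 1175 is not a perfect cube, so h has no rational root, and a monic cubic with no rational root is irreducible), g is also irreducible (irreducibility is preserved under the substitution x → x - 16). Hence m_α(x) = x^3 - 48x^2 + 768x - 5271.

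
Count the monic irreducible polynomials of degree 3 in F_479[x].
There are 36633920 monic irreducible polynomials of degree 3 over F_479

Each element of F_{479^3} that lies in no proper subfield is a root of exactly one monic irreducible of degree 3 over F_479, and each such polynomial has 3 distinct roots in F_{479^3}. By Möbius inversion the count is N_479(3) = (1/3) Σ_{d|3} μ(3/d) · 479^d = (1/3)(μ(3)·479^1 + μ(1)·479^3) = 109901760/3 = 36633920.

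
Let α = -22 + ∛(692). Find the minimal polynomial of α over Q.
m_α(x) = x^3 + 66x^2 + 1452x + 9956

Set β = α + 22 = ∛(692), so β^3 = 692. Then (α + 22)^3 - 692 = 0, i.e. α is a root of g(x) = (x + 22)^3 - 692 = x^3 + 66x^2 + 1452x + 9956. Since g(x) = h(x + 22) where h(x) = x^3 - 692, and h is irreducible over Q (because 692 is not a perfect cube, so h has no rational root, and a monic cubic with no rational root is irreducible), g is also irreducible (irreducibility is preserved under the substitution x → x + 22). Hence m_α(x) = x^3 + 66x^2 + 1452x + 9956.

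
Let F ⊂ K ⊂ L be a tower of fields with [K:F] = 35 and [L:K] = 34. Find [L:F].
[L:F] = 1190

The tower law says that for any tower of field extensions F ⊂ K ⊂ L with finite degrees, [L:F] = [L:K] · [K:F]. Here this gives [L:F] = 34 · 35 = 1190.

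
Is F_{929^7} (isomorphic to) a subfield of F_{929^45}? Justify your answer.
No: F_{929^7} is not a subfield of F_{929^45}

F_{p^m} embeds in F_{p^n} iff m | n. Here 7 ∤ 45 (since 45 = 6·7 + 3 with remainder 3 ≠ 0), so F_{929^7} is not a subfield of F_{929^45}. Equivalently: if it were, the tower law would give 7 = [F_{929^7}:F_929] dividing [F_{929^45}:F_929] = 45, contradiction.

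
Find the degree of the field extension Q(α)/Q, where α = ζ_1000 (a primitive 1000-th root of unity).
[Q(α):Q] = 400

The minimal polynomial of ζ_1000 over Q is the 1000-th cyclotomic polynomial Φ_1000(x), which is irreducible over Q and has degree φ(1000) = 400. Hence [Q(α):Q] = φ(1000) = 400.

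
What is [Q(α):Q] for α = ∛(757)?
[Q(α):Q] = 3

The minimal polynomial of α is x^3 - 757, irreducible over Q since 757 is not a perfect cube (so x^3 - 757 has no rational root). Hence [Q(α):Q] = deg(m_α) = 3.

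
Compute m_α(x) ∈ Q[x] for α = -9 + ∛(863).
m_α(x) = x^3 + 27x^2 + 243x - 134

Set β = α + 9 = ∛(863), so β^3 = 863. Then (α + 9)^3 - 863 = 0, i.e. α is a root of g(x) = (x + 9)^3 - 863 = x^3 + 27x^2 + 243x - 134. Since g(x) = h(x + 9) where h(x) = x^3 - 863, and h is irreducible over Q (because 863 is not a perfect cube, so h has no rational root, and a monic cubic with no rational root is irreducible), g is also irreducible (irreducibility is preserved under the substitution x → x + 9). Hence m_α(x) = x^3 + 27x^2 + 243x - 134.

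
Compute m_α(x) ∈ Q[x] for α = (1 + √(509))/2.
m_α(x) = x^2 - x - 127

From 2α - 1 = √(509), squaring gives (2α - 1)^2 = 509, i.e. 4α^2 - 4α + 1 = 509, so α^2 - α + (1 - 509)/4 = 0. Since 509 ≡ 1 (mod 4), (1 - 509)/4 = -127 ∈ Z. The polynomial x^2 - x - 127 has discriminant 1 - 4·(-127) = 509, which is not a perfect square in Q (d = 509 is squarefree and ≠ 1), so x^2 - x - 127 is irreducible over Q. It is the minimal polynomial of α.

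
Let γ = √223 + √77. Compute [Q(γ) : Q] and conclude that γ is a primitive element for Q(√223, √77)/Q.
[Q(γ) : Q] = 4 (equivalently, Q(γ) = Q(√223, √77))

Obviously Q(γ) ⊆ Q(√223, √77), and [Q(√223, √77):Q] = 4 (since 223, 77 are distinct squarefree integers > 1 with 17171 not a perfect square). To show equality we compute the minimal polynomial of γ. From γ = √223 + √77: γ^2 = 223 + 2√(17171) + 77 = 300 + 2√(17171), so γ^2 - 300 = 2√(17171); squaring, (γ^2 - 300)^2 = 4·17171, i.e. γ^4 - 600γ^2 + 90000 - 68684 = 0, i.e. γ^4 - 600γ^2 + 21316 = 0. So γ is a root of x^4 - 600x^2 + 21316. This polynomial is irreducible over Q: it has no rational root (each ±√223 ± √77 is irrational), and any factorization into two quadratics over Q would force √(17171) ∈ Q (pairing opposite roots) or √223, √77 ∈ Q (other pairings), all impossible. Hence [Q(γ):Q] = 4 = [Q(√223, √77):Q], so Q(γ) = Q(√223, √77).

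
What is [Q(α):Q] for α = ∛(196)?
[Q(α):Q] = 3

The minimal polynomial of α is x^3 - 196, irreducible over Q since 196 is not a perfect cube (so x^3 - 196 has no rational root). Hence [Q(α):Q] = deg(m_α) = 3.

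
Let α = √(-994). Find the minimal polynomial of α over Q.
m_α(x) = x^2 + 994

α satisfies α^2 + 994 = 0, so x^2 + 994 annihilates α. Since d = -994 is squarefree and ≠ 1, it is not a perfect square in Q, so x^2 + 994 has no rational root and is therefore irreducible over Q (a degree-2 polynomial over a field is irreducible iff it has no root). Hence m_α(x) = x^2 + 994.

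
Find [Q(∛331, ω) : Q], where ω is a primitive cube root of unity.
[Q(∛331, ω) : Q] = 6

[Q(∛331):Q] = 3 (min poly x^3 - 331, irreducible since 331 is not a perfect cube). [Q(ω):Q] = 2 (min poly x^2 + x + 1). Since Q(∛331) ⊂ R and ω ∉ R, we have ω ∉ Q(∛331), so x^2 + x + 1 remains irreducible over Q(∛331) and [Q(∛331, ω) : Q(∛331)] = 2. By the tower law, [Q(∛331, ω) : Q] = 3 · 2 = 6. (In fact Q(∛331, ω) is the splitting field of x^3 - 331 over Q.)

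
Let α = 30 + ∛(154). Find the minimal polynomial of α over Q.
m_α(x) = x^3 - 90x^2 + 2700x - 27154

Set β = α - 30 = ∛(154), so β^3 = 154. Then (α - 30)^3 - 154 = 0, i.e. α is a root of g(x) = (x - 30)^3 - 154 = x^3 - 90x^2 + 2700x - 27154. Since g(x) = h(x - 30) where h(x) = x^3 - 154, and h is irreducible over Q (because 154 is not a perfect cube, so h has no rational root, and a monic cubic with no rational root is irreducible), g is also irreducible (irreducibility is preserved under the substitution x → x - 30). Hence m_α(x) = x^3 - 90x^2 + 2700x - 27154.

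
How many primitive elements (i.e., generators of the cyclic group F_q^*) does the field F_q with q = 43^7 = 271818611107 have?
There are φ(271818611106) = 77648669280 primitive elements

F_q^* is cyclic of order q - 1 = 271818611106. A cyclic group of order m has exactly φ(m) generators. Here m = 271818611106 = 2 · 3 · 7^2 · 5839 · 158341, so the number of primitive elements is φ(271818611106) = 77648669280.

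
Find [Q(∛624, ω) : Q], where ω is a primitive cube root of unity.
[Q(∛624, ω) : Q] = 6

[Q(∛624):Q] = 3 (min poly x^3 - 624, irreducible since 624 is not a perfect cube). [Q(ω):Q] = 2 (min poly x^2 + x + 1). Since Q(∛624) ⊂ R and ω ∉ R, we have ω ∉ Q(∛624), so x^2 + x + 1 remains irreducible over Q(∛624) and [Q(∛624, ω) : Q(∛624)] = 2. By the tower law, [Q(∛624, ω) : Q] = 3 · 2 = 6. (In fact Q(∛624, ω) is the splitting field of x^3 - 624 over Q.)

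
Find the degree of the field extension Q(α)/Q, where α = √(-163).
[Q(α):Q] = 2

[Q(α):Q] equals the degree of the minimal polynomial of α. Here α^2 = -163 and x^2 + 163 is irreducible (d = -163 is squarefree, ≠ 1, hence not a square), so deg(m_α) = 2. Thus [Q(α):Q] = 2.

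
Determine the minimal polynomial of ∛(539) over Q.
m_α(x) = x^3 - 539

α satisfies α^3 = 539, so x^3 - 539 annihilates α. By the rational root test, a rational root p/q (in lowest terms) of x^3 - 539 would satisfy p^3 = 539 q^3, forcing q = 1 and p^3 = 539; but 539 is not a perfect cube, contradiction. A monic cubic over Q with no rational root is irreducible (any nontrivial factorization would include a linear factor). Hence x^3 - 539 is the minimal polynomial of α, and in particular [Q(α):Q] = 3.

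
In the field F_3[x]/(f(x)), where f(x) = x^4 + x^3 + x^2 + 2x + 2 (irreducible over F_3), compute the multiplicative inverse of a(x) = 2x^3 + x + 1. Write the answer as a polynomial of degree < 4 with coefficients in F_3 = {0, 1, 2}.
a(x)^(-1) ≡ 2x^2 + x (mod f(x))

Since f is irreducible over F_3, F_3[x]/(f) is a field and a(x) ≠ 0 has an inverse. Apply the extended Euclidean algorithm to f(x) and a(x) in F_3[x]: f(x) = (2x + 2)·a(x) + (2x^2 + x);  a(x) = (x + 1)·(2x^2 + x) + (1). The last nonzero remainder is the constant 1 = gcd(f, a) in F_3. Back-substituting through the division chain expresses 1 = s(x)·a(x) + t(x)·f(x) with s(x) ≡ 2x^2 + x (mod f), so a(x)^(-1) ≡ s(x) = 2x^2 + x (mod f). Check: (2x^3 + x + 1)·(2x^2 + x) = x^5 + 2x^4 + 2x^3 + x ≡ 1 (mod x^4 + x^3 + x^2 + 2x + 2).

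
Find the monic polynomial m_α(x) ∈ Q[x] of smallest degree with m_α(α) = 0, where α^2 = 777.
m_α(x) = x^2 - 777

α satisfies α^2 - 777 = 0, so x^2 - 777 annihilates α. Since d = 777 is squarefree and ≠ 1, it is not a perfect square in Q, so x^2 - 777 has no rational root and is therefore irreducible over Q (a degree-2 polynomial over a field is irreducible iff it has no root). Hence m_α(x) = x^2 - 777.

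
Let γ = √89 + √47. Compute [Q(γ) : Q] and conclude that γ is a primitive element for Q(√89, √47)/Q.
[Q(γ) : Q] = 4 (equivalently, Q(γ) = Q(√89, √47))

Obviously Q(γ) ⊆ Q(√89, √47), and [Q(√89, √47):Q] = 4 (since 89, 47 are distinct squarefree integers > 1 with 4183 not a perfect square). To show equality we compute the minimal polynomial of γ. From γ = √89 + √47: γ^2 = 89 + 2√(4183) + 47 = 136 + 2√(4183), so γ^2 - 136 = 2√(4183); squaring, (γ^2 - 136)^2 = 4·4183, i.e. γ^4 - 272γ^2 + 18496 - 16732 = 0, i.e. γ^4 - 272γ^2 + 1764 = 0. So γ is a root of x^4 - 272x^2 + 1764. This polynomial is irreducible over Q: it has no rational root (each ±√89 ± √47 is irrational), and any factorization into two quadratics over Q would force √(4183) ∈ Q (pairing opposite roots) or √89, √47 ∈ Q (other pairings), all impossible. Hence [Q(γ):Q] = 4 = [Q(√89, √47):Q], so Q(γ) = Q(√89, √47).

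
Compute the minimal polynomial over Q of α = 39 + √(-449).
m_α(x) = x^2 - 78x + 1970

From α - 39 = √(-449), squaring gives (α - 39)^2 = -449, i.e. α^2 - 78α + 1521 = -449, so α^2 - 78α + 1970 = 0. The discriminant of x^2 - 78x + 1970 is (-78)^2 - 4·(1970) = 6084 - 7880 = -1796, and 4·(-449) is not a perfect square in Q since -449 is squarefree and ≠ 1. Hence x^2 - 78x + 1970 is irreducible over Q and is the minimal polynomial of α.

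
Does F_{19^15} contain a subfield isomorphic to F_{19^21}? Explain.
No: F_{19^21} is not a subfield of F_{19^15}

F_{p^m} embeds in F_{p^n} iff m | n. Here 21 ∤ 15 (since 15 = 0·21 + 15 with remainder 15 ≠ 0), so F_{19^21} is not a subfield of F_{19^15}. Equivalently: if it were, the tower law would give 21 = [F_{19^21}:F_19] dividing [F_{19^15}:F_19] = 15, contradiction.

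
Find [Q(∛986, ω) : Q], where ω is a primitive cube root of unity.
[Q(∛986, ω) : Q] = 6

[Q(∛986):Q] = 3 (min poly x^3 - 986, irreducible since 986 is not a perfect cube). [Q(ω):Q] = 2 (min poly x^2 + x + 1). Since Q(∛986) ⊂ R and ω ∉ R, we have ω ∉ Q(∛986), so x^2 + x + 1 remains irreducible over Q(∛986) and [Q(∛986, ω) : Q(∛986)] = 2. By the tower law, [Q(∛986, ω) : Q] = 3 · 2 = 6. (In fact Q(∛986, ω) is the splitting field of x^3 - 986 over Q.)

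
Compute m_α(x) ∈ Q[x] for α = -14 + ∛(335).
m_α(x) = x^3 + 42x^2 + 588x + 2409

Set β = α + 14 = ∛(335), so β^3 = 335. Then (α + 14)^3 - 335 = 0, i.e. α is a root of g(x) = (x + 14)^3 - 335 = x^3 + 42x^2 + 588x + 2409. Since g(x) = h(x + 14) where h(x) = x^3 - 335, and h is irreducible over Q (because 335 is not a perfect cube, so h has no rational root, and a monic cubic with no rational root is irreducible), g is also irreducible (irreducibility is preserved under the substitution x → x + 14). Hence m_α(x) = x^3 + 42x^2 + 588x + 2409.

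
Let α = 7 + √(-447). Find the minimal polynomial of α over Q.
m_α(x) = x^2 - 14x + 496

From α - 7 = √(-447), squaring gives (α - 7)^2 = -447, i.e. α^2 - 14α + 49 = -447, so α^2 - 14α + 496 = 0. The discriminant of x^2 - 14x + 496 is (-14)^2 - 4·(496) = 196 - 1984 = -1788, and 4·(-447) is not a perfect square in Q since -447 is squarefree and ≠ 1. Hence x^2 - 14x + 496 is irreducible over Q and is the minimal polynomial of α.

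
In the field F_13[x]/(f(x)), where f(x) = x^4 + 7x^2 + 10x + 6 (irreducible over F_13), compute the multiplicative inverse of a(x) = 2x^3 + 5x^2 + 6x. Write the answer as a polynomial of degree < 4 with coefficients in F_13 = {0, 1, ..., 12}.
a(x)^(-1) ≡ 10x^3 + 2x + 10 (mod f(x))

Since f is irreducible over F_13, F_13[x]/(f) is a field and a(x) ≠ 0 has an inverse. Apply the extended Euclidean algorithm to f(x) and a(x) in F_13[x]: f(x) = (7x + 2)·a(x) + (7x^2 + 11x + 6);  a(x) = (4x)·(7x^2 + 11x + 6) + (8x);  (7x^2 + 11x + 6) = (9x + 3)·(8x) + (6). The last nonzero remainder is the constant 6 = gcd(f, a) in F_13. Back-substituting through the division chain expresses 6 = s(x)·a(x) + t(x)·f(x) with s(x) ≡ 8x^3 + 12x + 8 (mod f), so (8x^3 + 12x + 8)·a(x) ≡ 6 (mod f). Multiplying by 6^(-1) ≡ 11 in F_13 gives a(x)^(-1) ≡ 11·(8x^3 + 12x + 8) ≡ 10x^3 + 2x + 10 (mod f). Check: (2x^3 + 5x^2 + 6x)·(10x^3 + 2x + 10) = 7x^6 + 11x^5 + 12x^4 + 4x^3 + 10x^2 + 8x ≡ 1 (mod x^4 + 7x^2 + 10x + 6).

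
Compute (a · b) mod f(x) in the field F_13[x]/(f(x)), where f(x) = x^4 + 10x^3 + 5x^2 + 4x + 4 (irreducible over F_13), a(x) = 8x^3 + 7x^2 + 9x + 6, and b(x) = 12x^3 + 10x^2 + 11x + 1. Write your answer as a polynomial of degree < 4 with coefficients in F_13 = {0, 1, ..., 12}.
a · b ≡ 2x^3 + 12x^2 + 4x + 1 (mod f(x))

Multiply in F_13[x]: a(x)·b(x) = (8x^3 + 7x^2 + 9x + 6)·(12x^3 + 10x^2 + 11x + 1) = 5x^6 + 8x^5 + 6x^4 + 10x^2 + 10x + 6. This has degree ≥ 4, so divide by f(x) over F_13: 5x^6 + 8x^5 + 6x^4 + 10x^2 + 10x + 6 = (5x^2 + 10x + 11)·(x^4 + 10x^3 + 5x^2 + 4x + 4) + (2x^3 + 12x^2 + 4x + 1). Hence a·b ≡ 2x^3 + 12x^2 + 4x + 1 (mod f). (F_13[x]/(f) is a field with 13^4 = 28561 elements since f is irreducible of degree 4.)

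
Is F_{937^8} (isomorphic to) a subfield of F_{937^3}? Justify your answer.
No: F_{937^8} is not a subfield of F_{937^3}

F_{p^m} embeds in F_{p^n} iff m | n. Here 8 ∤ 3 (since 3 = 0·8 + 3 with remainder 3 ≠ 0), so F_{937^8} is not a subfield of F_{937^3}. Equivalently: if it were, the tower law would give 8 = [F_{937^8}:F_937] dividing [F_{937^3}:F_937] = 3, contradiction.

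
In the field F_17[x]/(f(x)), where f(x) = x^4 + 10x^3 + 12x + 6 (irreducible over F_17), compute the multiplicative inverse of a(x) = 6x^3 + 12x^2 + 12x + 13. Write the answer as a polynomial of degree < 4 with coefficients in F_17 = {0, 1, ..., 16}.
a(x)^(-1) ≡ 6x^3 + 2x^2 + 10x + 16 (mod f(x))

Since f is irreducible over F_17, F_17[x]/(f) is a field and a(x) ≠ 0 has an inverse. Apply the extended Euclidean algorithm to f(x) and a(x) in F_17[x]: f(x) = (3x + 7)·a(x) + (16x^2 + 8x);  a(x) = (11x + 8)·(16x^2 + 8x) + (16x + 13);  (16x^2 + 8x) = (x + 5)·(16x + 13) + (3). The last nonzero remainder is the constant 3 = gcd(f, a) in F_17. Back-substituting through the division chain expresses 3 = s(x)·a(x) + t(x)·f(x) with s(x) ≡ x^3 + 6x^2 + 13x + 14 (mod f), so (x^3 + 6x^2 + 13x + 14)·a(x) ≡ 3 (mod f). Multiplying by 3^(-1) ≡ 6 in F_17 gives a(x)^(-1) ≡ 6·(x^3 + 6x^2 + 13x + 14) ≡ 6x^3 + 2x^2 + 10x + 16 (mod f). Check: (6x^3 + 12x^2 + 12x + 13)·(6x^3 + 2x^2 + 10x + 16) = 2x^6 + 16x^5 + 3x^4 + 12x^3 + 15x^2 + 16x + 4 ≡ 1 (mod x^4 + 10x^3 + 12x + 6).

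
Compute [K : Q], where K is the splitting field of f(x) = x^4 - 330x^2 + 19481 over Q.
[K : Q] = 4

Solving the quadratic in x^2: x^2 = (330 ± √(330^2 - 4·19481))/2 = (330 ± √30976)/2 = (330 ± 176)/2, giving x^2 = 77 or x^2 = 253. So f(x) = (x^2 - 77)(x^2 - 253) and the roots of f are ±√77, ±√253. Hence the splitting field is K = Q(√77, √253). Since 77 and 253 are distinct squarefree integers > 1, their product 19481 is not a perfect square, so √253 ∉ Q(√77). By the tower law [K:Q] = [Q(√77,√253):Q(√77)] · [Q(√77):Q] = 2 · 2 = 4.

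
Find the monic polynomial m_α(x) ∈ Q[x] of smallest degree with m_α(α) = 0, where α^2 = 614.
m_α(x) = x^2 - 614

α satisfies α^2 - 614 = 0, so x^2 - 614 annihilates α. Since d = 614 is squarefree and ≠ 1, it is not a perfect square in Q, so x^2 - 614 has no rational root and is therefore irreducible over Q (a degree-2 polynomial over a field is irreducible iff it has no root). Hence m_α(x) = x^2 - 614.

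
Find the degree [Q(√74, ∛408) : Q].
[Q(√74, ∛408) : Q] = 6

Let L = Q(√74, ∛408). Since Q(√74) ⊂ L and [Q(√74):Q] = 2, the tower law gives 2 | [L:Q]. Likewise Q(∛408) ⊂ L with [Q(∛408):Q] = 3 (because 408 is not a perfect cube), so 3 | [L:Q]. As gcd(2,3) = 1, [L:Q] is divisible by 6. Conversely L is generated over Q by √74 and ∛408, so [L:Q] ≤ 2·3 = 6. Therefore [Q(√74, ∛408) : Q] = 6.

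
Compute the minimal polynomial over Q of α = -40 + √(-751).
m_α(x) = x^2 + 80x + 2351

From α + 40 = √(-751), squaring gives (α + 40)^2 = -751, i.e. α^2 + 80α + 1600 = -751, so α^2 + 80α + 2351 = 0. The discriminant of x^2 + 80x + 2351 is (80)^2 - 4·(2351) = 6400 - 9404 = -3004, and 4·(-751) is not a perfect square in Q since -751 is squarefree and ≠ 1. Hence x^2 + 80x + 2351 is irreducible over Q and is the minimal polynomial of α.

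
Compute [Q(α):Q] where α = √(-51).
[Q(α):Q] = 2

[Q(α):Q] equals the degree of the minimal polynomial of α. Here α^2 = -51 and x^2 + 51 is irreducible (d = -51 is squarefree, ≠ 1, hence not a square), so deg(m_α) = 2. Thus [Q(α):Q] = 2.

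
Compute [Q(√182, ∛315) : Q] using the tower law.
[Q(√182, ∛315) : Q] = 6

Let L = Q(√182, ∛315). Since Q(√182) ⊂ L and [Q(√182):Q] = 2, the tower law gives 2 | [L:Q]. Likewise Q(∛315) ⊂ L with [Q(∛315):Q] = 3 (because 315 is not a perfect cube), so 3 | [L:Q]. As gcd(2,3) = 1, [L:Q] is divisible by 6. Conversely L is generated over Q by √182 and ∛315, so [L:Q] ≤ 2·3 = 6. Therefore [Q(√182, ∛315) : Q] = 6.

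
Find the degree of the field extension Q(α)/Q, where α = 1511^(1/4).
[Q(α):Q] = 4

α is a root of x^4 - 1511. By Eisenstein's criterion at the prime p = 1511 (which divides the constant term 1511 but p^2 = 2283121 does not, since 1511 is squarefree), x^4 - 1511 is irreducible over Q. Hence [Q(α):Q] = 4.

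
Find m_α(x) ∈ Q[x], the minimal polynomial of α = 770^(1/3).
m_α(x) = x^3 - 770

α satisfies α^3 = 770, so x^3 - 770 annihilates α. By the rational root test, a rational root p/q (in lowest terms) of x^3 - 770 would satisfy p^3 = 770 q^3, forcing q = 1 and p^3 = 770; but 770 is not a perfect cube, contradiction. A monic cubic over Q with no rational root is irreducible (any nontrivial factorization would include a linear factor). Hence x^3 - 770 is the minimal polynomial of α, and in particular [Q(α):Q] = 3.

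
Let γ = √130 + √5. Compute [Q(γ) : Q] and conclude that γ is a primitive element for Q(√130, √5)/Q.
[Q(γ) : Q] = 4 (equivalently, Q(γ) = Q(√130, √5))

Obviously Q(γ) ⊆ Q(√130, √5), and [Q(√130, √5):Q] = 4 (since 130, 5 are distinct squarefree integers > 1 with 650 not a perfect square). To show equality we compute the minimal polynomial of γ. From γ = √130 + √5: γ^2 = 130 + 2√(650) + 5 = 135 + 2√(650), so γ^2 - 135 = 2√(650); squaring, (γ^2 - 135)^2 = 4·650, i.e. γ^4 - 270γ^2 + 18225 - 2600 = 0, i.e. γ^4 - 270γ^2 + 15625 = 0. So γ is a root of x^4 - 270x^2 + 15625. This polynomial is irreducible over Q: it has no rational root (each ±√130 ± √5 is irrational), and any factorization into two quadratics over Q would force √(650) ∈ Q (pairing opposite roots) or √130, √5 ∈ Q (other pairings), all impossible. Hence [Q(γ):Q] = 4 = [Q(√130, √5):Q], so Q(γ) = Q(√130, √5).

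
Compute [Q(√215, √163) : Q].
[Q(√215, √163) : Q] = 4

[Q(√215):Q] = 2 (min poly x^2 - 215, irreducible since 215 is squarefree > 1). For the top step, suppose √163 ∈ Q(√215), say √163 = c + d√215 with c, d ∈ Q. Squaring: 163 = c^2 + 215d^2 + 2cd√215. Since √215 ∉ Q this forces 2cd = 0. If d = 0 then √163 = c ∈ Q, contradicting 163 squarefree > 1. If c = 0 then 163 = 215d^2, so 215·163 = (215d)^2 is a perfect square in Q — but 215·163 = 35045 is not a perfect square (since 215 and 163 are distinct squarefree integers). Contradiction. Hence √163 ∉ Q(√215), so x^2 - 163 stays irreducible over Q(√215) and [Q(√215, √163) : Q(√215)] = 2. By the tower law, [Q(√215, √163) : Q] = 2 · 2 = 4.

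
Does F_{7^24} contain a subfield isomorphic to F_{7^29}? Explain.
No: F_{7^29} is not a subfield of F_{7^24}

F_{p^m} embeds in F_{p^n} iff m | n. Here 29 ∤ 24 (since 24 = 0·29 + 24 with remainder 24 ≠ 0), so F_{7^29} is not a subfield of F_{7^24}. Equivalently: if it were, the tower law would give 29 = [F_{7^29}:F_7] dividing [F_{7^24}:F_7] = 24, contradiction.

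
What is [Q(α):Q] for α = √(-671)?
[Q(α):Q] = 2

[Q(α):Q] equals the degree of the minimal polynomial of α. Here α^2 = -671 and x^2 + 671 is irreducible (d = -671 is squarefree, ≠ 1, hence not a square), so deg(m_α) = 2. Thus [Q(α):Q] = 2.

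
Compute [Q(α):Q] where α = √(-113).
[Q(α):Q] = 2

[Q(α):Q] equals the degree of the minimal polynomial of α. Here α^2 = -113 and x^2 + 113 is irreducible (d = -113 is squarefree, ≠ 1, hence not a square), so deg(m_α) = 2. Thus [Q(α):Q] = 2.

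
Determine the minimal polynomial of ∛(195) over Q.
m_α(x) = x^3 - 195

α satisfies α^3 = 195, so x^3 - 195 annihilates α. By the rational root test, a rational root p/q (in lowest terms) of x^3 - 195 would satisfy p^3 = 195 q^3, forcing q = 1 and p^3 = 195; but 195 is not a perfect cube, contradiction. A monic cubic over Q with no rational root is irreducible (any nontrivial factorization would include a linear factor). Hence x^3 - 195 is the minimal polynomial of α, and in particular [Q(α):Q] = 3.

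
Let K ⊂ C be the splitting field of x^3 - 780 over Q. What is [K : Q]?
[K : Q] = 6

The roots of x^3 - 780 are ∛780, ω∛780, ω^2∛780 where ω = e^(2πi/3) is a primitive cube root of unity, so K = Q(∛780, ω). Now [Q(∛780):Q] = 3 (since 780 is not a perfect cube, x^3 - 780 is irreducible) and [Q(ω):Q] = 2. Both 2 and 3 divide [K:Q], and [K:Q] ≤ 3·2 = 6, so [K:Q] = 6. (Equivalently: Q(∛780) ⊂ R but ω ∉ R, so [K : Q(∛780)] = 2.)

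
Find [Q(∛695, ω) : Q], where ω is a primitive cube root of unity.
[Q(∛695, ω) : Q] = 6

[Q(∛695):Q] = 3 (min poly x^3 - 695, irreducible since 695 is not a perfect cube). [Q(ω):Q] = 2 (min poly x^2 + x + 1). Since Q(∛695) ⊂ R and ω ∉ R, we have ω ∉ Q(∛695), so x^2 + x + 1 remains irreducible over Q(∛695) and [Q(∛695, ω) : Q(∛695)] = 2. By the tower law, [Q(∛695, ω) : Q] = 3 · 2 = 6. (In fact Q(∛695, ω) is the splitting field of x^3 - 695 over Q.)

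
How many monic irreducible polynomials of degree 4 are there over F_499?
There are 15500312250 monic irreducible polynomials of degree 4 over F_499

Each element of F_{499^4} that lies in no proper subfield is a root of exactly one monic irreducible of degree 4 over F_499, and each such polynomial has 4 distinct roots in F_{499^4}. By Möbius inversion the count is N_499(4) = (1/4) Σ_{d|4} μ(4/d) · 499^d = (1/4)(μ(4)·499^1 + μ(2)·499^2 + μ(1)·499^4) = 62001249000/4 = 15500312250.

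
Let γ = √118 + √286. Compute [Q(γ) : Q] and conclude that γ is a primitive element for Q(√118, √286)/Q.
[Q(γ) : Q] = 4 (equivalently, Q(γ) = Q(√118, √286))

Obviously Q(γ) ⊆ Q(√118, √286), and [Q(√118, √286):Q] = 4 (since 118, 286 are distinct squarefree integers > 1 with 33748 not a perfect square). To show equality we compute the minimal polynomial of γ. From γ = √118 + √286: γ^2 = 118 + 2√(33748) + 286 = 404 + 2√(33748), so γ^2 - 404 = 2√(33748); squaring, (γ^2 - 404)^2 = 4·33748, i.e. γ^4 - 808γ^2 + 163216 - 134992 = 0, i.e. γ^4 - 808γ^2 + 28224 = 0. So γ is a root of x^4 - 808x^2 + 28224. This polynomial is irreducible over Q: it has no rational root (each ±√118 ± √286 is irrational), and any factorization into two quadratics over Q would force √(33748) ∈ Q (pairing opposite roots) or √118, √286 ∈ Q (other pairings), all impossible. Hence [Q(γ):Q] = 4 = [Q(√118, √286):Q], so Q(γ) = Q(√118, √286).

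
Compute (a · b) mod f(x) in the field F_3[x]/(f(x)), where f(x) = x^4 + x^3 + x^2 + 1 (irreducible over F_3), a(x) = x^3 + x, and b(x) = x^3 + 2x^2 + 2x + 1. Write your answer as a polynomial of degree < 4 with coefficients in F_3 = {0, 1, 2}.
a · b ≡ x^3 + 2 (mod f(x))

Multiply in F_3[x]: a(x)·b(x) = (x^3 + x)·(x^3 + 2x^2 + 2x + 1) = x^6 + 2x^5 + 2x^2 + x. This has degree ≥ 4, so divide by f(x) over F_3: x^6 + 2x^5 + 2x^2 + x = (x^2 + x + 1)·(x^4 + x^3 + x^2 + 1) + (x^3 + 2). Hence a·b ≡ x^3 + 2 (mod f). (F_3[x]/(f) is a field with 3^4 = 81 elements since f is irreducible of degree 4.)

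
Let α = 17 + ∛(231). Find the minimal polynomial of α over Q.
m_α(x) = x^3 - 51x^2 + 867x - 5144

Set β = α - 17 = ∛(231), so β^3 = 231. Then (α - 17)^3 - 231 = 0, i.e. α is a root of g(x) = (x - 17)^3 - 231 = x^3 - 51x^2 + 867x - 5144. Since g(x) = h(x - 17) where h(x) = x^3 - 231, and h is irreducible over Q (because 231 is not a perfect cube, so h has no rational root, and a monic cubic with no rational root is irreducible), g is also irreducible (irreducibility is preserved under the substitution x → x - 17). Hence m_α(x) = x^3 - 51x^2 + 867x - 5144.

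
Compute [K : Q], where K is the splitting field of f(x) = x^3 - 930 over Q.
[K : Q] = 6

The roots of x^3 - 930 are ∛930, ω∛930, ω^2∛930 where ω = e^(2πi/3) is a primitive cube root of unity, so K = Q(∛930, ω). Now [Q(∛930):Q] = 3 (since 930 is not a perfect cube, x^3 - 930 is irreducible) and [Q(ω):Q] = 2. Both 2 and 3 divide [K:Q], and [K:Q] ≤ 3·2 = 6, so [K:Q] = 6. (Equivalently: Q(∛930) ⊂ R but ω ∉ R, so [K : Q(∛930)] = 2.)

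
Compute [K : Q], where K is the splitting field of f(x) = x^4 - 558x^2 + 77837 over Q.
[K : Q] = 4

Solving the quadratic in x^2: x^2 = (558 ± √(558^2 - 4·77837))/2 = (558 ± √16)/2 = (558 ± 4)/2, giving x^2 = 281 or x^2 = 277. So f(x) = (x^2 - 281)(x^2 - 277) and the roots of f are ±√281, ±√277. Hence the splitting field is K = Q(√281, √277). Since 281 and 277 are distinct squarefree integers > 1, their product 77837 is not a perfect square, so √277 ∉ Q(√281). By the tower law [K:Q] = [Q(√281,√277):Q(√281)] · [Q(√281):Q] = 2 · 2 = 4.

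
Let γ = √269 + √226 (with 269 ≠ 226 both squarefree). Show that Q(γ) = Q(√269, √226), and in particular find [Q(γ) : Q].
[Q(γ) : Q] = 4 (equivalently, Q(γ) = Q(√269, √226))

Obviously Q(γ) ⊆ Q(√269, √226), and [Q(√269, √226):Q] = 4 (since 269, 226 are distinct squarefree integers > 1 with 60794 not a perfect square). To show equality we compute the minimal polynomial of γ. From γ = √269 + √226: γ^2 = 269 + 2√(60794) + 226 = 495 + 2√(60794), so γ^2 - 495 = 2√(60794); squaring, (γ^2 - 495)^2 = 4·60794, i.e. γ^4 - 990γ^2 + 245025 - 243176 = 0, i.e. γ^4 - 990γ^2 + 1849 = 0. So γ is a root of x^4 - 990x^2 + 1849. This polynomial is irreducible over Q: it has no rational root (each ±√269 ± √226 is irrational), and any factorization into two quadratics over Q would force √(60794) ∈ Q (pairing opposite roots) or √269, √226 ∈ Q (other pairings), all impossible. Hence [Q(γ):Q] = 4 = [Q(√269, √226):Q], so Q(γ) = Q(√269, √226).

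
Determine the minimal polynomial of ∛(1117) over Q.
m_α(x) = x^3 - 1117

α satisfies α^3 = 1117, so x^3 - 1117 annihilates α. By the rational root test, a rational root p/q (in lowest terms) of x^3 - 1117 would satisfy p^3 = 1117 q^3, forcing q = 1 and p^3 = 1117; but 1117 is not a perfect cube, contradiction. A monic cubic over Q with no rational root is irreducible (any nontrivial factorization would include a linear factor). Hence x^3 - 1117 is the minimal polynomial of α, and in particular [Q(α):Q] = 3.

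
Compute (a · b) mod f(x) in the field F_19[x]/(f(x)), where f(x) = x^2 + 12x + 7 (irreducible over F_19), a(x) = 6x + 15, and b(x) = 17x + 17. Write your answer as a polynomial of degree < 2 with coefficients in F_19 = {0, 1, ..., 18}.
a · b ≡ 7x + 16 (mod f(x))

Multiply in F_19[x]: a(x)·b(x) = (6x + 15)·(17x + 17) = 7x^2 + 15x + 8. This has degree ≥ 2, so divide by f(x) over F_19: 7x^2 + 15x + 8 = (7)·(x^2 + 12x + 7) + (7x + 16). Hence a·b ≡ 7x + 16 (mod f). (F_19[x]/(f) is a field with 19^2 = 361 elements since f is irreducible of degree 2.)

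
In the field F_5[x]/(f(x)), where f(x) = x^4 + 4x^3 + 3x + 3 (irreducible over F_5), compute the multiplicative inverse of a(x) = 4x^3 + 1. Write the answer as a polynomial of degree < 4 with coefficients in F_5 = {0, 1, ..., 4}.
a(x)^(-1) ≡ 3x^3 + 3x^2 + x (mod f(x))

Since f is irreducible over F_5, F_5[x]/(f) is a field and a(x) ≠ 0 has an inverse. Apply the extended Euclidean algorithm to f(x) and a(x) in F_5[x]: f(x) = (4x + 1)·a(x) + (4x + 2);  a(x) = (x^2 + 2x + 4)·(4x + 2) + (3). The last nonzero remainder is the constant 3 = gcd(f, a) in F_5. Back-substituting through the division chain expresses 3 = s(x)·a(x) + t(x)·f(x) with s(x) ≡ 4x^3 + 4x^2 + 3x (mod f), so (4x^3 + 4x^2 + 3x)·a(x) ≡ 3 (mod f). Multiplying by 3^(-1) ≡ 2 in F_5 gives a(x)^(-1) ≡ 2·(4x^3 + 4x^2 + 3x) ≡ 3x^3 + 3x^2 + x (mod f). Check: (4x^3 + 1)·(3x^3 + 3x^2 + x) = 2x^6 + 2x^5 + 4x^4 + 3x^3 + 3x^2 + x ≡ 1 (mod x^4 + 4x^3 + 3x + 3).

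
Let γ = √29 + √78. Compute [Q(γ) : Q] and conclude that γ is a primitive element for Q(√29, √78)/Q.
[Q(γ) : Q] = 4 (equivalently, Q(γ) = Q(√29, √78))

Obviously Q(γ) ⊆ Q(√29, √78), and [Q(√29, √78):Q] = 4 (since 29, 78 are distinct squarefree integers > 1 with 2262 not a perfect square). To show equality we compute the minimal polynomial of γ. From γ = √29 + √78: γ^2 = 29 + 2√(2262) + 78 = 107 + 2√(2262), so γ^2 - 107 = 2√(2262); squaring, (γ^2 - 107)^2 = 4·2262, i.e. γ^4 - 214γ^2 + 11449 - 9048 = 0, i.e. γ^4 - 214γ^2 + 2401 = 0. So γ is a root of x^4 - 214x^2 + 2401. This polynomial is irreducible over Q: it has no rational root (each ±√29 ± √78 is irrational), and any factorization into two quadratics over Q would force √(2262) ∈ Q (pairing opposite roots) or √29, √78 ∈ Q (other pairings), all impossible. Hence [Q(γ):Q] = 4 = [Q(√29, √78):Q], so Q(γ) = Q(√29, √78).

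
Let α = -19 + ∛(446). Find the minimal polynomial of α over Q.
m_α(x) = x^3 + 57x^2 + 1083x + 6413

Set β = α + 19 = ∛(446), so β^3 = 446. Then (α + 19)^3 - 446 = 0, i.e. α is a root of g(x) = (x + 19)^3 - 446 = x^3 + 57x^2 + 1083x + 6413. Since g(x) = h(x + 19) where h(x) = x^3 - 446, and h is irreducible over Q (because 446 is not a perfect cube, so h has no rational root, and a monic cubic with no rational root is irreducible), g is also irreducible (irreducibility is preserved under the substitution x → x + 19). Hence m_α(x) = x^3 + 57x^2 + 1083x + 6413.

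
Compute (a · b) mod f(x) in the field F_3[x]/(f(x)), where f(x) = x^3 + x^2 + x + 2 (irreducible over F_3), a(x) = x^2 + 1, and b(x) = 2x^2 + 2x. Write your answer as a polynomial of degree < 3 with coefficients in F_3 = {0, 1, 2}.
a · b ≡ x (mod f(x))

Multiply in F_3[x]: a(x)·b(x) = (x^2 + 1)·(2x^2 + 2x) = 2x^4 + 2x^3 + 2x^2 + 2x. This has degree ≥ 3, so divide by f(x) over F_3: 2x^4 + 2x^3 + 2x^2 + 2x = (2x)·(x^3 + x^2 + x + 2) + (x). Hence a·b ≡ x (mod f). (F_3[x]/(f) is a field with 3^3 = 27 elements since f is irreducible of degree 3.)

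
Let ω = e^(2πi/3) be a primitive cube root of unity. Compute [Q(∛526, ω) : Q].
[Q(∛526, ω) : Q] = 6

[Q(∛526):Q] = 3 (min poly x^3 - 526, irreducible since 526 is not a perfect cube). [Q(ω):Q] = 2 (min poly x^2 + x + 1). Since Q(∛526) ⊂ R and ω ∉ R, we have ω ∉ Q(∛526), so x^2 + x + 1 remains irreducible over Q(∛526) and [Q(∛526, ω) : Q(∛526)] = 2. By the tower law, [Q(∛526, ω) : Q] = 3 · 2 = 6. (In fact Q(∛526, ω) is the splitting field of x^3 - 526 over Q.)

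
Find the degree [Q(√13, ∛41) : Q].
[Q(√13, ∛41) : Q] = 6

Let L = Q(√13, ∛41). Since Q(√13) ⊂ L and [Q(√13):Q] = 2, the tower law gives 2 | [L:Q]. Likewise Q(∛41) ⊂ L with [Q(∛41):Q] = 3 (because 41 is not a perfect cube), so 3 | [L:Q]. As gcd(2,3) = 1, [L:Q] is divisible by 6. Conversely L is generated over Q by √13 and ∛41, so [L:Q] ≤ 2·3 = 6. Therefore [Q(√13, ∛41) : Q] = 6.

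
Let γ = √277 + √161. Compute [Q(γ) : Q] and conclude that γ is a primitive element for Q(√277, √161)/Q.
[Q(γ) : Q] = 4 (equivalently, Q(γ) = Q(√277, √161))

Obviously Q(γ) ⊆ Q(√277, √161), and [Q(√277, √161):Q] = 4 (since 277, 161 are distinct squarefree integers > 1 with 44597 not a perfect square). To show equality we compute the minimal polynomial of γ. From γ = √277 + √161: γ^2 = 277 + 2√(44597) + 161 = 438 + 2√(44597), so γ^2 - 438 = 2√(44597); squaring, (γ^2 - 438)^2 = 4·44597, i.e. γ^4 - 876γ^2 + 191844 - 178388 = 0, i.e. γ^4 - 876γ^2 + 13456 = 0. So γ is a root of x^4 - 876x^2 + 13456. This polynomial is irreducible over Q: it has no rational root (each ±√277 ± √161 is irrational), and any factorization into two quadratics over Q would force √(44597) ∈ Q (pairing opposite roots) or √277, √161 ∈ Q (other pairings), all impossible. Hence [Q(γ):Q] = 4 = [Q(√277, √161):Q], so Q(γ) = Q(√277, √161).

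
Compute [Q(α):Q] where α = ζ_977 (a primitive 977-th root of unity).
[Q(α):Q] = 976

The minimal polynomial of ζ_977 over Q is the 977-th cyclotomic polynomial Φ_977(x), which is irreducible over Q and has degree φ(977) = 976. Hence [Q(α):Q] = φ(977) = 976.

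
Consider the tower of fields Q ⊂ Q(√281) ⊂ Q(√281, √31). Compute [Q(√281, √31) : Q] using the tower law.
[Q(√281, √31) : Q] = 4

[Q(√281):Q] = 2 (min poly x^2 - 281, irreducible since 281 is squarefree > 1). For the top step, suppose √31 ∈ Q(√281), say √31 = c + d√281 with c, d ∈ Q. Squaring: 31 = c^2 + 281d^2 + 2cd√281. Since √281 ∉ Q this forces 2cd = 0. If d = 0 then √31 = c ∈ Q, contradicting 31 squarefree > 1. If c = 0 then 31 = 281d^2, so 281·31 = (281d)^2 is a perfect square in Q — but 281·31 = 8711 is not a perfect square (since 281 and 31 are distinct squarefree integers). Contradiction. Hence √31 ∉ Q(√281), so x^2 - 31 stays irreducible over Q(√281) and [Q(√281, √31) : Q(√281)] = 2. By the tower law, [Q(√281, √31) : Q] = 2 · 2 = 4.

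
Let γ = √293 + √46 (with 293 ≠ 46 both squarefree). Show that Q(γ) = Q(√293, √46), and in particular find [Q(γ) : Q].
[Q(γ) : Q] = 4 (equivalently, Q(γ) = Q(√293, √46))

Obviously Q(γ) ⊆ Q(√293, √46), and [Q(√293, √46):Q] = 4 (since 293, 46 are distinct squarefree integers > 1 with 13478 not a perfect square). To show equality we compute the minimal polynomial of γ. From γ = √293 + √46: γ^2 = 293 + 2√(13478) + 46 = 339 + 2√(13478), so γ^2 - 339 = 2√(13478); squaring, (γ^2 - 339)^2 = 4·13478, i.e. γ^4 - 678γ^2 + 114921 - 53912 = 0, i.e. γ^4 - 678γ^2 + 61009 = 0. So γ is a root of x^4 - 678x^2 + 61009. This polynomial is irreducible over Q: it has no rational root (each ±√293 ± √46 is irrational), and any factorization into two quadratics over Q would force √(13478) ∈ Q (pairing opposite roots) or √293, √46 ∈ Q (other pairings), all impossible. Hence [Q(γ):Q] = 4 = [Q(√293, √46):Q], so Q(γ) = Q(√293, √46).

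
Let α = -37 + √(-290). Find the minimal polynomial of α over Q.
m_α(x) = x^2 + 74x + 1659

From α + 37 = √(-290), squaring gives (α + 37)^2 = -290, i.e. α^2 + 74α + 1369 = -290, so α^2 + 74α + 1659 = 0. The discriminant of x^2 + 74x + 1659 is (74)^2 - 4·(1659) = 5476 - 6636 = -1160, and 4·(-290) is not a perfect square in Q since -290 is squarefree and ≠ 1. Hence x^2 + 74x + 1659 is irreducible over Q and is the minimal polynomial of α.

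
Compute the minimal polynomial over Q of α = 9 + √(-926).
m_α(x) = x^2 - 18x + 1007

From α - 9 = √(-926), squaring gives (α - 9)^2 = -926, i.e. α^2 - 18α + 81 = -926, so α^2 - 18α + 1007 = 0. The discriminant of x^2 - 18x + 1007 is (-18)^2 - 4·(1007) = 324 - 4028 = -3704, and 4·(-926) is not a perfect square in Q since -926 is squarefree and ≠ 1. Hence x^2 - 18x + 1007 is irreducible over Q and is the minimal polynomial of α.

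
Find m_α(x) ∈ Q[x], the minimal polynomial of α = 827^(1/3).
m_α(x) = x^3 - 827

α satisfies α^3 = 827, so x^3 - 827 annihilates α. By the rational root test, a rational root p/q (in lowest terms) of x^3 - 827 would satisfy p^3 = 827 q^3, forcing q = 1 and p^3 = 827; but 827 is not a perfect cube, contradiction. A monic cubic over Q with no rational root is irreducible (any nontrivial factorization would include a linear factor). Hence x^3 - 827 is the minimal polynomial of α, and in particular [Q(α):Q] = 3.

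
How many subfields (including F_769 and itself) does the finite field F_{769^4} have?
F_{769^4} has 3 subfields

The subfields of F_{p^n} are exactly the fields F_{p^d} for d | n (each is the fixed field of the unique index-d subgroup of Gal(F_{p^n}/F_p) ≅ Z/nZ). The divisors of n = 4 are {1, 2, 4}, giving 3 subfields: F_{769^1}, F_{769^2}, F_{769^4}.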